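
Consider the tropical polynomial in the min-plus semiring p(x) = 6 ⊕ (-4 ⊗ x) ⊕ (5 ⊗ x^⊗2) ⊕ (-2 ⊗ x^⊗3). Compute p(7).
p(7) = 3

A tropical monomial a ⊗ x^⊗i evaluates to a + i · x. Evaluating each term at x = 7:
  Term 0 contributes 6 + 0 · 7 = 6
  Term 1 contributes -4 + 1 · 7 = 3
  Term 2 contributes 5 + 2 · 7 = 19
  Term 3 contributes -2 + 3 · 7 = 19
p(7) = ⊕ of these = min[6, 3, 19, 19] = 3.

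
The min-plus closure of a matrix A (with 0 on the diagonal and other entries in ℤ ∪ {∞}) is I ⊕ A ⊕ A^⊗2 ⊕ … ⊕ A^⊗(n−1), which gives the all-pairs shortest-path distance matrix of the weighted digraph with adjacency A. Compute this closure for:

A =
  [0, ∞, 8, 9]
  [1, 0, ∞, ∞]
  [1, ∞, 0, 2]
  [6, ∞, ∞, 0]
Closure =
  [0, ∞, 8, 9]
  [1, 0, 9, 10]
  [1, ∞, 0, 2]
  [6, ∞, 14, 0]

This is the Floyd-Warshall all-pairs shortest-path computation. For each intermediate vertex k = 0, 1, …, 3, update dist[i][j] ← min(dist[i][j], dist[i][k] + dist[k][j]). The final matrix gives, for each (i, j), the minimum total weight of any directed path from i to j (possibly empty when i = j).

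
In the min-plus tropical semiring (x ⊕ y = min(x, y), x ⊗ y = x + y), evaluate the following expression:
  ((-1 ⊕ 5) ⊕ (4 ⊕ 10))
((-1 ⊕ 5) ⊕ (4 ⊕ 10)) = -1

Expand innermost to outermost. Recall ⊕ takes the minimum of its arguments and ⊗ takes their sum. Working out the expression ((-1 ⊕ 5) ⊕ (4 ⊕ 10)) gives -1.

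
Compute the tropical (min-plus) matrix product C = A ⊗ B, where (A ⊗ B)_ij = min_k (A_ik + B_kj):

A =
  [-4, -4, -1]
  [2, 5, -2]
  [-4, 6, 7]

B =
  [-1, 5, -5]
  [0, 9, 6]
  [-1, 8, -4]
A ⊗ B =
  [-5, 1, -9]
  [-3, 6, -6]
  [-5, 1, -9]

Apply the min-plus product entry-by-entry:
  C[0][0] = min over k of (A[0][0] + B[0][0] = -4 + -1 = -5, A[0][1] + B[1][0] = -4 + 0 = -4, A[0][2] + B[2][0] = -1 + -1 = -2) = -5 (attained at k = 0)
  C[0][1] = min over k of (A[0][0] + B[0][1] = -4 + 5 = 1, A[0][1] + B[1][1] = -4 + 9 = 5, A[0][2] + B[2][1] = -1 + 8 = 7) = 1 (attained at k = 0)
  C[0][2] = min over k of (A[0][0] + B[0][2] = -4 + -5 = -9, A[0][1] + B[1][2] = -4 + 6 = 2, A[0][2] + B[2][2] = -1 + -4 = -5) = -9 (attained at k = 0)
  C[1][0] = min over k of (A[1][0] + B[0][0] = 2 + -1 = 1, A[1][1] + B[1][0] = 5 + 0 = 5, A[1][2] + B[2][0] = -2 + -1 = -3) = -3 (attained at k = 2)
  C[1][1] = min over k of (A[1][0] + B[0][1] = 2 + 5 = 7, A[1][1] + B[1][1] = 5 + 9 = 14, A[1][2] + B[2][1] = -2 + 8 = 6) = 6 (attained at k = 2)
  C[1][2] = min over k of (A[1][0] + B[0][2] = 2 + -5 = -3, A[1][1] + B[1][2] = 5 + 6 = 11, A[1][2] + B[2][2] = -2 + -4 = -6) = -6 (attained at k = 2)
  C[2][0] = min over k of (A[2][0] + B[0][0] = -4 + -1 = -5, A[2][1] + B[1][0] = 6 + 0 = 6, A[2][2] + B[2][0] = 7 + -1 = 6) = -5 (attained at k = 0)
  C[2][1] = min over k of (A[2][0] + B[0][1] = -4 + 5 = 1, A[2][1] + B[1][1] = 6 + 9 = 15, A[2][2] + B[2][1] = 7 + 8 = 15) = 1 (attained at k = 0)
  C[2][2] = min over k of (A[2][0] + B[0][2] = -4 + -5 = -9, A[2][1] + B[1][2] = 6 + 6 = 12, A[2][2] + B[2][2] = 7 + -4 = 3) = -9 (attained at k = 0)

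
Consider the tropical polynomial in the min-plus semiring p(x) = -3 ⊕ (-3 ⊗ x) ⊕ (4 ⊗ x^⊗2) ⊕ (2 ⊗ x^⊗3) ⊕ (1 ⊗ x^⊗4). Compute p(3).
p(3) = -3

A tropical monomial a ⊗ x^⊗i evaluates to a + i · x. Evaluating each term at x = 3:
  Term 0 contributes -3 + 0 · 3 = -3
  Term 1 contributes -3 + 1 · 3 = 0
  Term 2 contributes 4 + 2 · 3 = 10
  Term 3 contributes 2 + 3 · 3 = 11
  Term 4 contributes 1 + 4 · 3 = 13
p(3) = ⊕ of these = min[-3, 0, 10, 11, 13] = -3.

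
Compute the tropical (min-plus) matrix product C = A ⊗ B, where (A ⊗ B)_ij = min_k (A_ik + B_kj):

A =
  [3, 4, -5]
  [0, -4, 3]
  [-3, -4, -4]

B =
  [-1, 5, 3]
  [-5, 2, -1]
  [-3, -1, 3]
A ⊗ B =
  [-8, -6, -2]
  [-9, -2, -5]
  [-9, -5, -5]

Apply the min-plus product entry-by-entry:
  C[0][0] = min over k of (A[0][0] + B[0][0] = 3 + -1 = 2, A[0][1] + B[1][0] = 4 + -5 = -1, A[0][2] + B[2][0] = -5 + -3 = -8) = -8 (attained at k = 2)
  C[0][1] = min over k of (A[0][0] + B[0][1] = 3 + 5 = 8, A[0][1] + B[1][1] = 4 + 2 = 6, A[0][2] + B[2][1] = -5 + -1 = -6) = -6 (attained at k = 2)
  C[0][2] = min over k of (A[0][0] + B[0][2] = 3 + 3 = 6, A[0][1] + B[1][2] = 4 + -1 = 3, A[0][2] + B[2][2] = -5 + 3 = -2) = -2 (attained at k = 2)
  C[1][0] = min over k of (A[1][0] + B[0][0] = 0 + -1 = -1, A[1][1] + B[1][0] = -4 + -5 = -9, A[1][2] + B[2][0] = 3 + -3 = 0) = -9 (attained at k = 1)
  C[1][1] = min over k of (A[1][0] + B[0][1] = 0 + 5 = 5, A[1][1] + B[1][1] = -4 + 2 = -2, A[1][2] + B[2][1] = 3 + -1 = 2) = -2 (attained at k = 1)
  C[1][2] = min over k of (A[1][0] + B[0][2] = 0 + 3 = 3, A[1][1] + B[1][2] = -4 + -1 = -5, A[1][2] + B[2][2] = 3 + 3 = 6) = -5 (attained at k = 1)
  C[2][0] = min over k of (A[2][0] + B[0][0] = -3 + -1 = -4, A[2][1] + B[1][0] = -4 + -5 = -9, A[2][2] + B[2][0] = -4 + -3 = -7) = -9 (attained at k = 1)
  C[2][1] = min over k of (A[2][0] + B[0][1] = -3 + 5 = 2, A[2][1] + B[1][1] = -4 + 2 = -2, A[2][2] + B[2][1] = -4 + -1 = -5) = -5 (attained at k = 2)
  C[2][2] = min over k of (A[2][0] + B[0][2] = -3 + 3 = 0, A[2][1] + B[1][2] = -4 + -1 = -5, A[2][2] + B[2][2] = -4 + 3 = -1) = -5 (attained at k = 1)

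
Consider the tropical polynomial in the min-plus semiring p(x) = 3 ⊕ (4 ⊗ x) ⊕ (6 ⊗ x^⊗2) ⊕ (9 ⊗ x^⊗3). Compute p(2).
p(2) = 3

A tropical monomial a ⊗ x^⊗i evaluates to a + i · x. Evaluating each term at x = 2:
  Term 0 contributes 3 + 0 · 2 = 3
  Term 1 contributes 4 + 1 · 2 = 6
  Term 2 contributes 6 + 2 · 2 = 10
  Term 3 contributes 9 + 3 · 2 = 15
p(2) = ⊕ of these = min[3, 6, 10, 15] = 3.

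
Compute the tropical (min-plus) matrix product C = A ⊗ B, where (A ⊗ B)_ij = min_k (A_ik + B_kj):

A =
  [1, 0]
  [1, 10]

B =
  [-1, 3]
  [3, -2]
A ⊗ B =
  [0, -2]
  [0, 4]

Apply the min-plus product entry-by-entry:
  C[0][0] = min over k of (A[0][0] + B[0][0] = 1 + -1 = 0, A[0][1] + B[1][0] = 0 + 3 = 3) = 0 (attained at k = 0)
  C[0][1] = min over k of (A[0][0] + B[0][1] = 1 + 3 = 4, A[0][1] + B[1][1] = 0 + -2 = -2) = -2 (attained at k = 1)
  C[1][0] = min over k of (A[1][0] + B[0][0] = 1 + -1 = 0, A[1][1] + B[1][0] = 10 + 3 = 13) = 0 (attained at k = 0)
  C[1][1] = min over k of (A[1][0] + B[0][1] = 1 + 3 = 4, A[1][1] + B[1][1] = 10 + -2 = 8) = 4 (attained at k = 0)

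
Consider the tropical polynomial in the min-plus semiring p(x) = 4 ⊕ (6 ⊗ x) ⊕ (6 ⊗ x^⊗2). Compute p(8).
p(8) = 4

A tropical monomial a ⊗ x^⊗i evaluates to a + i · x. Evaluating each term at x = 8:
  Term 0 contributes 4 + 0 · 8 = 4
  Term 1 contributes 6 + 1 · 8 = 14
  Term 2 contributes 6 + 2 · 8 = 22
p(8) = ⊕ of these = min[4, 14, 22] = 4.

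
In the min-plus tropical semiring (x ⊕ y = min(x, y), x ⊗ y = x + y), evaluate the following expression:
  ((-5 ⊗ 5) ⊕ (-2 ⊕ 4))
((-5 ⊗ 5) ⊕ (-2 ⊕ 4)) = -2

Expand innermost to outermost. Recall ⊕ takes the minimum of its arguments and ⊗ takes their sum. Working out the expression ((-5 ⊗ 5) ⊕ (-2 ⊕ 4)) gives -2.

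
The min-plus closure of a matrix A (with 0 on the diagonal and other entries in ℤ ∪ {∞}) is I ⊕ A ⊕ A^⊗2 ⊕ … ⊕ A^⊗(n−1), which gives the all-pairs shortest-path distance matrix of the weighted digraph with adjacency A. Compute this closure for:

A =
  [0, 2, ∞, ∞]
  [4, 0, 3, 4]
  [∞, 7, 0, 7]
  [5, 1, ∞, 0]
Closure =
  [0, 2, 5, 6]
  [4, 0, 3, 4]
  [11, 7, 0, 7]
  [5, 1, 4, 0]

This is the Floyd-Warshall all-pairs shortest-path computation. For each intermediate vertex k = 0, 1, …, 3, update dist[i][j] ← min(dist[i][j], dist[i][k] + dist[k][j]). The final matrix gives, for each (i, j), the minimum total weight of any directed path from i to j (possibly empty when i = j).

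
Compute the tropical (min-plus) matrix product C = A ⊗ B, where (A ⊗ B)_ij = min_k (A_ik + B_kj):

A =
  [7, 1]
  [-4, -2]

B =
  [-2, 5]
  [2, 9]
A ⊗ B =
  [3, 10]
  [-6, 1]

Apply the min-plus product entry-by-entry:
  C[0][0] = min over k of (A[0][0] + B[0][0] = 7 + -2 = 5, A[0][1] + B[1][0] = 1 + 2 = 3) = 3 (attained at k = 1)
  C[0][1] = min over k of (A[0][0] + B[0][1] = 7 + 5 = 12, A[0][1] + B[1][1] = 1 + 9 = 10) = 10 (attained at k = 1)
  C[1][0] = min over k of (A[1][0] + B[0][0] = -4 + -2 = -6, A[1][1] + B[1][0] = -2 + 2 = 0) = -6 (attained at k = 0)
  C[1][1] = min over k of (A[1][0] + B[0][1] = -4 + 5 = 1, A[1][1] + B[1][1] = -2 + 9 = 7) = 1 (attained at k = 0)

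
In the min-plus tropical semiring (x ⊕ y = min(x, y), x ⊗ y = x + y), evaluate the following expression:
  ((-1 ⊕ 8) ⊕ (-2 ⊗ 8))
((-1 ⊕ 8) ⊕ (-2 ⊗ 8)) = -1

Expand innermost to outermost. Recall ⊕ takes the minimum of its arguments and ⊗ takes their sum. Working out the expression ((-1 ⊕ 8) ⊕ (-2 ⊗ 8)) gives -1.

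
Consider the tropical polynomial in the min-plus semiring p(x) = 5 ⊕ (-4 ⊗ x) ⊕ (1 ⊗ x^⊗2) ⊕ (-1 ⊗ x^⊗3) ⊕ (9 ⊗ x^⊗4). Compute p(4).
p(4) = 0

A tropical monomial a ⊗ x^⊗i evaluates to a + i · x. Evaluating each term at x = 4:
  Term 0 contributes 5 + 0 · 4 = 5
  Term 1 contributes -4 + 1 · 4 = 0
  Term 2 contributes 1 + 2 · 4 = 9
  Term 3 contributes -1 + 3 · 4 = 11
  Term 4 contributes 9 + 4 · 4 = 25
p(4) = ⊕ of these = min[5, 0, 9, 11, 25] = 0.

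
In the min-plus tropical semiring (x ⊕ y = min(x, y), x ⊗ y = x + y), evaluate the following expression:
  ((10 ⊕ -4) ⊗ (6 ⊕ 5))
((10 ⊕ -4) ⊗ (6 ⊕ 5)) = 1

Expand innermost to outermost. Recall ⊕ takes the minimum of its arguments and ⊗ takes their sum. Working out the expression ((10 ⊕ -4) ⊗ (6 ⊕ 5)) gives 1.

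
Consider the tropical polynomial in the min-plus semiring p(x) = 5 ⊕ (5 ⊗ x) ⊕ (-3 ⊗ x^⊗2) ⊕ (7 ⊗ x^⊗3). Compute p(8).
p(8) = 5

A tropical monomial a ⊗ x^⊗i evaluates to a + i · x. Evaluating each term at x = 8:
  Term 0 contributes 5 + 0 · 8 = 5
  Term 1 contributes 5 + 1 · 8 = 13
  Term 2 contributes -3 + 2 · 8 = 13
  Term 3 contributes 7 + 3 · 8 = 31
p(8) = ⊕ of these = min[5, 13, 13, 31] = 5.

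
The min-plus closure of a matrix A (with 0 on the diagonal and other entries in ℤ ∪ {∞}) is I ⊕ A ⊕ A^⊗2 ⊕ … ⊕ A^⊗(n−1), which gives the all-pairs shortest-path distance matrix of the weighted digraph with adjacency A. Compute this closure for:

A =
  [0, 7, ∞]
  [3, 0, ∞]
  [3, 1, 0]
Closure =
  [0, 7, ∞]
  [3, 0, ∞]
  [3, 1, 0]

This is the Floyd-Warshall all-pairs shortest-path computation. For each intermediate vertex k = 0, 1, …, 2, update dist[i][j] ← min(dist[i][j], dist[i][k] + dist[k][j]). The final matrix gives, for each (i, j), the minimum total weight of any directed path from i to j (possibly empty when i = j).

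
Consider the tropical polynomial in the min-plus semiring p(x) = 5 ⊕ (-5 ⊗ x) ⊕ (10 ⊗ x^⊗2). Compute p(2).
p(2) = -3

A tropical monomial a ⊗ x^⊗i evaluates to a + i · x. Evaluating each term at x = 2:
  Term 0 contributes 5 + 0 · 2 = 5
  Term 1 contributes -5 + 1 · 2 = -3
  Term 2 contributes 10 + 2 · 2 = 14
p(2) = ⊕ of these = min[5, -3, 14] = -3.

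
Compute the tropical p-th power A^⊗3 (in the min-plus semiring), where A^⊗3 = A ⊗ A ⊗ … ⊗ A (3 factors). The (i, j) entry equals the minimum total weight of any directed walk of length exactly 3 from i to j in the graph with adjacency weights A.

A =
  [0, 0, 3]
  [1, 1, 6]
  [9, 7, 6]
A^⊗3 =
  [0, 0, 3]
  [1, 1, 4]
  [8, 8, 11]

Each entry (A^⊗3)_ij equals the minimum over all length-3 walks i = v_0 → v_1 → … → v_3 = j of Σ_t A[v_t][v_{t+1}]. For example, for (i, j) = (0, 2) we minimise over 9 possible intermediate vertex sequences; the minimum is 3, attained along the walk 0 → 0 → 0 → 2.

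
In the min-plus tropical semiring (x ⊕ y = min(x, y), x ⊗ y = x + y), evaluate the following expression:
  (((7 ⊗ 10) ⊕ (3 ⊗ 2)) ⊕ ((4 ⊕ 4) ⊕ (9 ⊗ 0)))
(((7 ⊗ 10) ⊕ (3 ⊗ 2)) ⊕ ((4 ⊕ 4) ⊕ (9 ⊗ 0))) = 4

Expand innermost to outermost. Recall ⊕ takes the minimum of its arguments and ⊗ takes their sum. Working out the expression (((7 ⊗ 10) ⊕ (3 ⊗ 2)) ⊕ ((4 ⊕ 4) ⊕ (9 ⊗ 0))) gives 4.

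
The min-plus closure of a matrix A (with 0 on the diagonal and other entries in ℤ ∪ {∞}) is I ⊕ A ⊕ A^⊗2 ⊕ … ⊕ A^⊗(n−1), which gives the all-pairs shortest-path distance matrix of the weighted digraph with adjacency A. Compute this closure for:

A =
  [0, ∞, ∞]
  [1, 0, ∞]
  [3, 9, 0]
Closure =
  [0, ∞, ∞]
  [1, 0, ∞]
  [3, 9, 0]

This is the Floyd-Warshall all-pairs shortest-path computation. For each intermediate vertex k = 0, 1, …, 2, update dist[i][j] ← min(dist[i][j], dist[i][k] + dist[k][j]). The final matrix gives, for each (i, j), the minimum total weight of any directed path from i to j (possibly empty when i = j).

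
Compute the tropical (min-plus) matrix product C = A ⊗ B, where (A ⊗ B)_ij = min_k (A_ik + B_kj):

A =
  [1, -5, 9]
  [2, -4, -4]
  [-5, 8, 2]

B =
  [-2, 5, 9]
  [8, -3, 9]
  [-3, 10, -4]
A ⊗ B =
  [-1, -8, 4]
  [-7, -7, -8]
  [-7, 0, -2]

Apply the min-plus product entry-by-entry:
  C[0][0] = min over k of (A[0][0] + B[0][0] = 1 + -2 = -1, A[0][1] + B[1][0] = -5 + 8 = 3, A[0][2] + B[2][0] = 9 + -3 = 6) = -1 (attained at k = 0)
  C[0][1] = min over k of (A[0][0] + B[0][1] = 1 + 5 = 6, A[0][1] + B[1][1] = -5 + -3 = -8, A[0][2] + B[2][1] = 9 + 10 = 19) = -8 (attained at k = 1)
  C[0][2] = min over k of (A[0][0] + B[0][2] = 1 + 9 = 10, A[0][1] + B[1][2] = -5 + 9 = 4, A[0][2] + B[2][2] = 9 + -4 = 5) = 4 (attained at k = 1)
  C[1][0] = min over k of (A[1][0] + B[0][0] = 2 + -2 = 0, A[1][1] + B[1][0] = -4 + 8 = 4, A[1][2] + B[2][0] = -4 + -3 = -7) = -7 (attained at k = 2)
  C[1][1] = min over k of (A[1][0] + B[0][1] = 2 + 5 = 7, A[1][1] + B[1][1] = -4 + -3 = -7, A[1][2] + B[2][1] = -4 + 10 = 6) = -7 (attained at k = 1)
  C[1][2] = min over k of (A[1][0] + B[0][2] = 2 + 9 = 11, A[1][1] + B[1][2] = -4 + 9 = 5, A[1][2] + B[2][2] = -4 + -4 = -8) = -8 (attained at k = 2)
  C[2][0] = min over k of (A[2][0] + B[0][0] = -5 + -2 = -7, A[2][1] + B[1][0] = 8 + 8 = 16, A[2][2] + B[2][0] = 2 + -3 = -1) = -7 (attained at k = 0)
  C[2][1] = min over k of (A[2][0] + B[0][1] = -5 + 5 = 0, A[2][1] + B[1][1] = 8 + -3 = 5, A[2][2] + B[2][1] = 2 + 10 = 12) = 0 (attained at k = 0)
  C[2][2] = min over k of (A[2][0] + B[0][2] = -5 + 9 = 4, A[2][1] + B[1][2] = 8 + 9 = 17, A[2][2] + B[2][2] = 2 + -4 = -2) = -2 (attained at k = 2)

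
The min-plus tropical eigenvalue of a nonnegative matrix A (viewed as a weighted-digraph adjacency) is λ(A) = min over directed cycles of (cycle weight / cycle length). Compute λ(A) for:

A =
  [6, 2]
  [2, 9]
λ(A) = 2

Enumerate directed cycles and compute their means (weight / length). Sample:
  cycle 0 → 0: weight = 6, length = 1, mean = 6/1 ≈ 6.000
  cycle 1 → 1: weight = 9, length = 1, mean = 9/1 ≈ 9.000
  cycle 0 → 1 → 0: weight = 4, length = 2, mean = 4/2 ≈ 2.000
  cycle 1 → 0 → 1: weight = 4, length = 2, mean = 4/2 ≈ 2.000
Minimum mean = 2.000, attained e.g. along the cycle 0 → 1 → 0 with weight 4 and length 2. So λ(A) = 4/2 = 2.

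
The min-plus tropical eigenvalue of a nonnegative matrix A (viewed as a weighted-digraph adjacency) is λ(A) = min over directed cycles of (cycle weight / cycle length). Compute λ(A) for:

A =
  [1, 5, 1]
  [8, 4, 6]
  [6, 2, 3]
λ(A) = 1

Enumerate directed cycles and compute their means (weight / length). Sample:
  cycle 0 → 0: weight = 1, length = 1, mean = 1/1 ≈ 1.000
  cycle 1 → 1: weight = 4, length = 1, mean = 4/1 ≈ 4.000
  cycle 2 → 2: weight = 3, length = 1, mean = 3/1 ≈ 3.000
  cycle 0 → 1 → 0: weight = 13, length = 2, mean = 13/2 ≈ 6.500
  cycle 0 → 2 → 0: weight = 7, length = 2, mean = 7/2 ≈ 3.500
  cycle 1 → 0 → 1: weight = 13, length = 2, mean = 13/2 ≈ 6.500
Minimum mean = 1.000, attained e.g. along the cycle 0 → 0 with weight 1 and length 1. So λ(A) = 1/1 = 1.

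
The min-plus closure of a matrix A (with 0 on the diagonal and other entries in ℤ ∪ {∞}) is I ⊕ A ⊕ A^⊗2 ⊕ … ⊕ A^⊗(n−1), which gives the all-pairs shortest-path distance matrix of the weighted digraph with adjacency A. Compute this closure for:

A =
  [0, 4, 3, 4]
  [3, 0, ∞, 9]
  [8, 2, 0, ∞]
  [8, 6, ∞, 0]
Closure =
  [0, 4, 3, 4]
  [3, 0, 6, 7]
  [5, 2, 0, 9]
  [8, 6, 11, 0]

This is the Floyd-Warshall all-pairs shortest-path computation. For each intermediate vertex k = 0, 1, …, 3, update dist[i][j] ← min(dist[i][j], dist[i][k] + dist[k][j]). The final matrix gives, for each (i, j), the minimum total weight of any directed path from i to j (possibly empty when i = j).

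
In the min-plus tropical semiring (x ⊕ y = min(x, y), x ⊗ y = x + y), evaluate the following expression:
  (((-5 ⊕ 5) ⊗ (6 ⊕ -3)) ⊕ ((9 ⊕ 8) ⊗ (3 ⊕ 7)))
(((-5 ⊕ 5) ⊗ (6 ⊕ -3)) ⊕ ((9 ⊕ 8) ⊗ (3 ⊕ 7))) = -8

Expand innermost to outermost. Recall ⊕ takes the minimum of its arguments and ⊗ takes their sum. Working out the expression (((-5 ⊕ 5) ⊗ (6 ⊕ -3)) ⊕ ((9 ⊕ 8) ⊗ (3 ⊕ 7))) gives -8.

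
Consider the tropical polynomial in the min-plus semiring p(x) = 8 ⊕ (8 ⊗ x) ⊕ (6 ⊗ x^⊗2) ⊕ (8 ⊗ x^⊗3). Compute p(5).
p(5) = 8

A tropical monomial a ⊗ x^⊗i evaluates to a + i · x. Evaluating each term at x = 5:
  Term 0 contributes 8 + 0 · 5 = 8
  Term 1 contributes 8 + 1 · 5 = 13
  Term 2 contributes 6 + 2 · 5 = 16
  Term 3 contributes 8 + 3 · 5 = 23
p(5) = ⊕ of these = min[8, 13, 16, 23] = 8.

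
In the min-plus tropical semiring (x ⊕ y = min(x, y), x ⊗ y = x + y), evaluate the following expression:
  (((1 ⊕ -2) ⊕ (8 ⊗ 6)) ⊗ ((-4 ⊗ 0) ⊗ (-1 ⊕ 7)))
(((1 ⊕ -2) ⊕ (8 ⊗ 6)) ⊗ ((-4 ⊗ 0) ⊗ (-1 ⊕ 7))) = -7

Expand innermost to outermost. Recall ⊕ takes the minimum of its arguments and ⊗ takes their sum. Working out the expression (((1 ⊕ -2) ⊕ (8 ⊗ 6)) ⊗ ((-4 ⊗ 0) ⊗ (-1 ⊕ 7))) gives -7.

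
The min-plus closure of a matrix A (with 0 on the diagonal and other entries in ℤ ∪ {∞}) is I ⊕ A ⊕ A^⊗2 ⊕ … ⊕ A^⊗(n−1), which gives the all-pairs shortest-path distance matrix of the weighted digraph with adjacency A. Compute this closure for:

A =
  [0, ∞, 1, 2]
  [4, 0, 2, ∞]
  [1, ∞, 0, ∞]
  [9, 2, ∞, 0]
Closure =
  [0, 4, 1, 2]
  [3, 0, 2, 5]
  [1, 5, 0, 3]
  [5, 2, 4, 0]

This is the Floyd-Warshall all-pairs shortest-path computation. For each intermediate vertex k = 0, 1, …, 3, update dist[i][j] ← min(dist[i][j], dist[i][k] + dist[k][j]). The final matrix gives, for each (i, j), the minimum total weight of any directed path from i to j (possibly empty when i = j).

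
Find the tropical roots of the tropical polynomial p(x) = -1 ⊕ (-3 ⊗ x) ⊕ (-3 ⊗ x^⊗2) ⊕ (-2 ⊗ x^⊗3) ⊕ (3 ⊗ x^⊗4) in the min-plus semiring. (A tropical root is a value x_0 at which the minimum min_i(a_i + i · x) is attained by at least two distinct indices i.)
Roots: {-5, -1, 0, 2}

Each tropical root is a break point of the lower envelope of the lines y = a_i + i · x (there are 5 lines, with slopes 0, 1, ..., 4). Only the lines that attain the minimum somewhere contribute to roots; other lines are dominated. Here the surviving (envelope) indices are i = 4, i = 3, i = 2, i = 1, i = 0.
Intersections between consecutive envelope lines give the roots: for adjacent envelope indices i < j the intersection is x = (a_i − a_j) / (j − i). Reading off the sorted break points: {-5, -1, 0, 2}.
Verification: at each break x_0, at least two indices attain the minimum of min_i(a_i + i · x_0).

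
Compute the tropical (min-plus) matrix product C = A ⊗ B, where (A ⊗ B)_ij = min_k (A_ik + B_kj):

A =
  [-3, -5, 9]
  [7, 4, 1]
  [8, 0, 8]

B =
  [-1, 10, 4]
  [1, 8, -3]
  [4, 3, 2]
A ⊗ B =
  [-4, 3, -8]
  [5, 4, 1]
  [1, 8, -3]

Apply the min-plus product entry-by-entry:
  C[0][0] = min over k of (A[0][0] + B[0][0] = -3 + -1 = -4, A[0][1] + B[1][0] = -5 + 1 = -4, A[0][2] + B[2][0] = 9 + 4 = 13) = -4 (attained at k = 0)
  C[0][1] = min over k of (A[0][0] + B[0][1] = -3 + 10 = 7, A[0][1] + B[1][1] = -5 + 8 = 3, A[0][2] + B[2][1] = 9 + 3 = 12) = 3 (attained at k = 1)
  C[0][2] = min over k of (A[0][0] + B[0][2] = -3 + 4 = 1, A[0][1] + B[1][2] = -5 + -3 = -8, A[0][2] + B[2][2] = 9 + 2 = 11) = -8 (attained at k = 1)
  C[1][0] = min over k of (A[1][0] + B[0][0] = 7 + -1 = 6, A[1][1] + B[1][0] = 4 + 1 = 5, A[1][2] + B[2][0] = 1 + 4 = 5) = 5 (attained at k = 1)
  C[1][1] = min over k of (A[1][0] + B[0][1] = 7 + 10 = 17, A[1][1] + B[1][1] = 4 + 8 = 12, A[1][2] + B[2][1] = 1 + 3 = 4) = 4 (attained at k = 2)
  C[1][2] = min over k of (A[1][0] + B[0][2] = 7 + 4 = 11, A[1][1] + B[1][2] = 4 + -3 = 1, A[1][2] + B[2][2] = 1 + 2 = 3) = 1 (attained at k = 1)
  C[2][0] = min over k of (A[2][0] + B[0][0] = 8 + -1 = 7, A[2][1] + B[1][0] = 0 + 1 = 1, A[2][2] + B[2][0] = 8 + 4 = 12) = 1 (attained at k = 1)
  C[2][1] = min over k of (A[2][0] + B[0][1] = 8 + 10 = 18, A[2][1] + B[1][1] = 0 + 8 = 8, A[2][2] + B[2][1] = 8 + 3 = 11) = 8 (attained at k = 1)
  C[2][2] = min over k of (A[2][0] + B[0][2] = 8 + 4 = 12, A[2][1] + B[1][2] = 0 + -3 = -3, A[2][2] + B[2][2] = 8 + 2 = 10) = -3 (attained at k = 1)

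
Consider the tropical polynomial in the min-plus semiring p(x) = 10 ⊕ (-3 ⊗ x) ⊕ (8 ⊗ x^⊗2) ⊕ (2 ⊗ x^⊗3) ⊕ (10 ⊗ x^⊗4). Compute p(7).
p(7) = 4

A tropical monomial a ⊗ x^⊗i evaluates to a + i · x. Evaluating each term at x = 7:
  Term 0 contributes 10 + 0 · 7 = 10
  Term 1 contributes -3 + 1 · 7 = 4
  Term 2 contributes 8 + 2 · 7 = 22
  Term 3 contributes 2 + 3 · 7 = 23
  Term 4 contributes 10 + 4 · 7 = 38
p(7) = ⊕ of these = min[10, 4, 22, 23, 38] = 4.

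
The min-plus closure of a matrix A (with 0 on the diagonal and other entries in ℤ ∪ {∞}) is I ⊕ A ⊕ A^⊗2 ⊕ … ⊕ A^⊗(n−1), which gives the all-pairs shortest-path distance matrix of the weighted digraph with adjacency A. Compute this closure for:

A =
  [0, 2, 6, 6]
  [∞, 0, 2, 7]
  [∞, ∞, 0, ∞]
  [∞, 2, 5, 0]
Closure =
  [0, 2, 4, 6]
  [∞, 0, 2, 7]
  [∞, ∞, 0, ∞]
  [∞, 2, 4, 0]

This is the Floyd-Warshall all-pairs shortest-path computation. For each intermediate vertex k = 0, 1, …, 3, update dist[i][j] ← min(dist[i][j], dist[i][k] + dist[k][j]). The final matrix gives, for each (i, j), the minimum total weight of any directed path from i to j (possibly empty when i = j).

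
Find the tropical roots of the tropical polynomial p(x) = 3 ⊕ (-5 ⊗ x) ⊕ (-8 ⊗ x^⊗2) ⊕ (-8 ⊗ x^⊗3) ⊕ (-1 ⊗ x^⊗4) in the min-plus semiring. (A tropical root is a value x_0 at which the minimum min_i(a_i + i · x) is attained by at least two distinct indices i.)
Roots: {-7, 0, 3, 8}

Each tropical root is a break point of the lower envelope of the lines y = a_i + i · x (there are 5 lines, with slopes 0, 1, ..., 4). Only the lines that attain the minimum somewhere contribute to roots; other lines are dominated. Here the surviving (envelope) indices are i = 4, i = 3, i = 2, i = 1, i = 0.
Intersections between consecutive envelope lines give the roots: for adjacent envelope indices i < j the intersection is x = (a_i − a_j) / (j − i). Reading off the sorted break points: {-7, 0, 3, 8}.
Verification: at each break x_0, at least two indices attain the minimum of min_i(a_i + i · x_0).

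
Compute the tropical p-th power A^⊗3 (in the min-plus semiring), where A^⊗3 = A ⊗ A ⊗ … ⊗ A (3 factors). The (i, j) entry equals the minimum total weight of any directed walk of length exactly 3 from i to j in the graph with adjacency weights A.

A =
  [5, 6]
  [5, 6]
A^⊗3 =
  [15, 16]
  [15, 16]

Each entry (A^⊗3)_ij equals the minimum over all length-3 walks i = v_0 → v_1 → … → v_3 = j of Σ_t A[v_t][v_{t+1}]. For example, for (i, j) = (0, 1) we minimise over 4 possible intermediate vertex sequences; the minimum is 16, attained along the walk 0 → 0 → 0 → 1.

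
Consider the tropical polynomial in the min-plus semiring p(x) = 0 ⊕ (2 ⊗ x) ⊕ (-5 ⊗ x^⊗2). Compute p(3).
p(3) = 0

A tropical monomial a ⊗ x^⊗i evaluates to a + i · x. Evaluating each term at x = 3:
  Term 0 contributes 0 + 0 · 3 = 0
  Term 1 contributes 2 + 1 · 3 = 5
  Term 2 contributes -5 + 2 · 3 = 1
p(3) = ⊕ of these = min[0, 5, 1] = 0.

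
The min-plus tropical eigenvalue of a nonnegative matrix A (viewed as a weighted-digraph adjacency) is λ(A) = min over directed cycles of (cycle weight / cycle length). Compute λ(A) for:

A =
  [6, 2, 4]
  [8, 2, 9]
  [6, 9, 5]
λ(A) = 2

Enumerate directed cycles and compute their means (weight / length). Sample:
  cycle 0 → 0: weight = 6, length = 1, mean = 6/1 ≈ 6.000
  cycle 1 → 1: weight = 2, length = 1, mean = 2/1 ≈ 2.000
  cycle 2 → 2: weight = 5, length = 1, mean = 5/1 ≈ 5.000
  cycle 0 → 1 → 0: weight = 10, length = 2, mean = 10/2 ≈ 5.000
  cycle 0 → 2 → 0: weight = 10, length = 2, mean = 10/2 ≈ 5.000
  cycle 1 → 0 → 1: weight = 10, length = 2, mean = 10/2 ≈ 5.000
Minimum mean = 2.000, attained e.g. along the cycle 1 → 1 with weight 2 and length 1. So λ(A) = 2/1 = 2.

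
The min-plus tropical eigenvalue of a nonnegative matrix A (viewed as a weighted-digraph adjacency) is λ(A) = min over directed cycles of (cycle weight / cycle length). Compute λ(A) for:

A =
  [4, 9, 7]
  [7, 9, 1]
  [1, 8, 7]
λ(A) = 11/3

Enumerate directed cycles and compute their means (weight / length). Sample:
  cycle 0 → 0: weight = 4, length = 1, mean = 4/1 ≈ 4.000
  cycle 1 → 1: weight = 9, length = 1, mean = 9/1 ≈ 9.000
  cycle 2 → 2: weight = 7, length = 1, mean = 7/1 ≈ 7.000
  cycle 0 → 1 → 0: weight = 16, length = 2, mean = 16/2 ≈ 8.000
  cycle 0 → 2 → 0: weight = 8, length = 2, mean = 8/2 ≈ 4.000
  cycle 1 → 0 → 1: weight = 16, length = 2, mean = 16/2 ≈ 8.000
Minimum mean = 3.667, attained e.g. along the cycle 0 → 1 → 2 → 0 with weight 11 and length 3. So λ(A) = 11/3 = 11/3.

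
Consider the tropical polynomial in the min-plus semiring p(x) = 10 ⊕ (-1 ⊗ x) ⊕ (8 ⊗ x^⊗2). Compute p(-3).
p(-3) = -4

A tropical monomial a ⊗ x^⊗i evaluates to a + i · x. Evaluating each term at x = -3:
  Term 0 contributes 10 + 0 · -3 = 10
  Term 1 contributes -1 + 1 · -3 = -4
  Term 2 contributes 8 + 2 · -3 = 2
p(-3) = ⊕ of these = min[10, -4, 2] = -4.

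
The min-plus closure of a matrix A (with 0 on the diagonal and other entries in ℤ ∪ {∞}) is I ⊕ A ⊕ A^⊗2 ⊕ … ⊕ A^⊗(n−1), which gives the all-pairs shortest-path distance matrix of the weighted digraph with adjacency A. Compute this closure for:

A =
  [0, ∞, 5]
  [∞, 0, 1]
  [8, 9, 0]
Closure =
  [0, 14, 5]
  [9, 0, 1]
  [8, 9, 0]

This is the Floyd-Warshall all-pairs shortest-path computation. For each intermediate vertex k = 0, 1, …, 2, update dist[i][j] ← min(dist[i][j], dist[i][k] + dist[k][j]). The final matrix gives, for each (i, j), the minimum total weight of any directed path from i to j (possibly empty when i = j).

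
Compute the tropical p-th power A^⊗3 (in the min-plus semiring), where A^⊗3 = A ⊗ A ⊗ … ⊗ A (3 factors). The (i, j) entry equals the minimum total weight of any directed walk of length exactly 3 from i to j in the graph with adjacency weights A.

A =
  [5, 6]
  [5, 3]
A^⊗3 =
  [14, 12]
  [11, 9]

Each entry (A^⊗3)_ij equals the minimum over all length-3 walks i = v_0 → v_1 → … → v_3 = j of Σ_t A[v_t][v_{t+1}]. For example, for (i, j) = (0, 1) we minimise over 4 possible intermediate vertex sequences; the minimum is 12, attained along the walk 0 → 1 → 1 → 1.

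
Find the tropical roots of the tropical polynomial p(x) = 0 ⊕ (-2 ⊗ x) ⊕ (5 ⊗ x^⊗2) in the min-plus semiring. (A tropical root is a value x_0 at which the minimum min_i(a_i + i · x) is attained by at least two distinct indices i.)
Roots: {-7, 2}

Each tropical root is a break point of the lower envelope of the lines y = a_i + i · x (there are 3 lines, with slopes 0, 1, ..., 2). Only the lines that attain the minimum somewhere contribute to roots; other lines are dominated. Here the surviving (envelope) indices are i = 2, i = 1, i = 0.
Intersections between consecutive envelope lines give the roots: for adjacent envelope indices i < j the intersection is x = (a_i − a_j) / (j − i). Reading off the sorted break points: {-7, 2}.
Verification: at each break x_0, at least two indices attain the minimum of min_i(a_i + i · x_0).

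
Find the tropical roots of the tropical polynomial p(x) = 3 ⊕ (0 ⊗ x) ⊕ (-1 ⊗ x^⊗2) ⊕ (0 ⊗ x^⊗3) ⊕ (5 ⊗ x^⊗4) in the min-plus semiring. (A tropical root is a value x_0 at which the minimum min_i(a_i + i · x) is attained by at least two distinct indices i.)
Roots: {-5, -1, 1, 3}

Each tropical root is a break point of the lower envelope of the lines y = a_i + i · x (there are 5 lines, with slopes 0, 1, ..., 4). Only the lines that attain the minimum somewhere contribute to roots; other lines are dominated. Here the surviving (envelope) indices are i = 4, i = 3, i = 2, i = 1, i = 0.
Intersections between consecutive envelope lines give the roots: for adjacent envelope indices i < j the intersection is x = (a_i − a_j) / (j − i). Reading off the sorted break points: {-5, -1, 1, 3}.
Verification: at each break x_0, at least two indices attain the minimum of min_i(a_i + i · x_0).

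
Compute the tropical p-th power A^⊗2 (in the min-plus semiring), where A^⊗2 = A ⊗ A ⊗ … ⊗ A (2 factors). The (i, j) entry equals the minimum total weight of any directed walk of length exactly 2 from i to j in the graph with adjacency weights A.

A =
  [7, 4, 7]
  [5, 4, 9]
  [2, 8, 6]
A^⊗2 =
  [9, 8, 13]
  [9, 8, 12]
  [8, 6, 9]

Each entry (A^⊗2)_ij equals the minimum over all length-2 walks i = v_0 → v_1 → … → v_2 = j of Σ_t A[v_t][v_{t+1}]. For example, for (i, j) = (0, 2) we minimise over 3 possible intermediate vertex sequences; the minimum is 13, attained along the walk 0 → 1 → 2.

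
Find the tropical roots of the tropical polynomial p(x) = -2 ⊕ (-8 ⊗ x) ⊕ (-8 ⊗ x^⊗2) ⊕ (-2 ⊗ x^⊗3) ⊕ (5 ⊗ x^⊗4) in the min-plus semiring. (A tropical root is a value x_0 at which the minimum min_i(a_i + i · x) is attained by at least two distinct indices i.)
Roots: {-7, -6, 0, 6}

Each tropical root is a break point of the lower envelope of the lines y = a_i + i · x (there are 5 lines, with slopes 0, 1, ..., 4). Only the lines that attain the minimum somewhere contribute to roots; other lines are dominated. Here the surviving (envelope) indices are i = 4, i = 3, i = 2, i = 1, i = 0.
Intersections between consecutive envelope lines give the roots: for adjacent envelope indices i < j the intersection is x = (a_i − a_j) / (j − i). Reading off the sorted break points: {-7, -6, 0, 6}.
Verification: at each break x_0, at least two indices attain the minimum of min_i(a_i + i · x_0).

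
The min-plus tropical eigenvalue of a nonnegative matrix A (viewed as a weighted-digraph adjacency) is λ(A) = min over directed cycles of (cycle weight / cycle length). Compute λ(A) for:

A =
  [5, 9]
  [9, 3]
λ(A) = 3

Enumerate directed cycles and compute their means (weight / length). Sample:
  cycle 0 → 0: weight = 5, length = 1, mean = 5/1 ≈ 5.000
  cycle 1 → 1: weight = 3, length = 1, mean = 3/1 ≈ 3.000
  cycle 0 → 1 → 0: weight = 18, length = 2, mean = 18/2 ≈ 9.000
  cycle 1 → 0 → 1: weight = 18, length = 2, mean = 18/2 ≈ 9.000
Minimum mean = 3.000, attained e.g. along the cycle 1 → 1 with weight 3 and length 1. So λ(A) = 3/1 = 3.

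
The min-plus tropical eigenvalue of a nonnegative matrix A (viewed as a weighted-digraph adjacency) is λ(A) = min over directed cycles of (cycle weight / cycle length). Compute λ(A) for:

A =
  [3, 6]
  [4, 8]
λ(A) = 3

Enumerate directed cycles and compute their means (weight / length). Sample:
  cycle 0 → 0: weight = 3, length = 1, mean = 3/1 ≈ 3.000
  cycle 1 → 1: weight = 8, length = 1, mean = 8/1 ≈ 8.000
  cycle 0 → 1 → 0: weight = 10, length = 2, mean = 10/2 ≈ 5.000
  cycle 1 → 0 → 1: weight = 10, length = 2, mean = 10/2 ≈ 5.000
Minimum mean = 3.000, attained e.g. along the cycle 0 → 0 with weight 3 and length 1. So λ(A) = 3/1 = 3.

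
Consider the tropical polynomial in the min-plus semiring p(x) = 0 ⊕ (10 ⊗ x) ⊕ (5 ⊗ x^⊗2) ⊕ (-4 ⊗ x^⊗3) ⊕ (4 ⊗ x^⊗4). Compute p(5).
p(5) = 0

A tropical monomial a ⊗ x^⊗i evaluates to a + i · x. Evaluating each term at x = 5:
  Term 0 contributes 0 + 0 · 5 = 0
  Term 1 contributes 10 + 1 · 5 = 15
  Term 2 contributes 5 + 2 · 5 = 15
  Term 3 contributes -4 + 3 · 5 = 11
  Term 4 contributes 4 + 4 · 5 = 24
p(5) = ⊕ of these = min[0, 15, 15, 11, 24] = 0.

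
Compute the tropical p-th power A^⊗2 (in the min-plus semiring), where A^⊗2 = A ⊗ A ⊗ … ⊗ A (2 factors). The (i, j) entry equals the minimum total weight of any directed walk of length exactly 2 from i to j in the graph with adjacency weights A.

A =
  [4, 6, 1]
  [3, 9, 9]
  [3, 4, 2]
A^⊗2 =
  [4, 5, 3]
  [7, 9, 4]
  [5, 6, 4]

Each entry (A^⊗2)_ij equals the minimum over all length-2 walks i = v_0 → v_1 → … → v_2 = j of Σ_t A[v_t][v_{t+1}]. For example, for (i, j) = (0, 2) we minimise over 3 possible intermediate vertex sequences; the minimum is 3, attained along the walk 0 → 2 → 2.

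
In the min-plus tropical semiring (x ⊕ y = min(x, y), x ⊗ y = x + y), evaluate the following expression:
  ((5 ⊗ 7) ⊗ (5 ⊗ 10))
((5 ⊗ 7) ⊗ (5 ⊗ 10)) = 27

Expand innermost to outermost. Recall ⊕ takes the minimum of its arguments and ⊗ takes their sum. Working out the expression ((5 ⊗ 7) ⊗ (5 ⊗ 10)) gives 27.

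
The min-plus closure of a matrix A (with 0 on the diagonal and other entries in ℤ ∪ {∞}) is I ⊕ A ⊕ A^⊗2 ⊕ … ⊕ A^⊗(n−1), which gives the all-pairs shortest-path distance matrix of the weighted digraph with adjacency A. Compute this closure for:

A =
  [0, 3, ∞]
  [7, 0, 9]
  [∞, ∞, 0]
Closure =
  [0, 3, 12]
  [7, 0, 9]
  [∞, ∞, 0]

This is the Floyd-Warshall all-pairs shortest-path computation. For each intermediate vertex k = 0, 1, …, 2, update dist[i][j] ← min(dist[i][j], dist[i][k] + dist[k][j]). The final matrix gives, for each (i, j), the minimum total weight of any directed path from i to j (possibly empty when i = j).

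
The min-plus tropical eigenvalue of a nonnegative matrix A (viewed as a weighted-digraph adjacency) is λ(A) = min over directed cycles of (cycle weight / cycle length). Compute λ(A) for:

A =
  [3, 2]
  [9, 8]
λ(A) = 3

Enumerate directed cycles and compute their means (weight / length). Sample:
  cycle 0 → 0: weight = 3, length = 1, mean = 3/1 ≈ 3.000
  cycle 1 → 1: weight = 8, length = 1, mean = 8/1 ≈ 8.000
  cycle 0 → 1 → 0: weight = 11, length = 2, mean = 11/2 ≈ 5.500
  cycle 1 → 0 → 1: weight = 11, length = 2, mean = 11/2 ≈ 5.500
Minimum mean = 3.000, attained e.g. along the cycle 0 → 0 with weight 3 and length 1. So λ(A) = 3/1 = 3.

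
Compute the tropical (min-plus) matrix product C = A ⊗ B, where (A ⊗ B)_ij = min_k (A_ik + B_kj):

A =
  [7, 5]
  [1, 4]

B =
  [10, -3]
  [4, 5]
A ⊗ B =
  [9, 4]
  [8, -2]

Apply the min-plus product entry-by-entry:
  C[0][0] = min over k of (A[0][0] + B[0][0] = 7 + 10 = 17, A[0][1] + B[1][0] = 5 + 4 = 9) = 9 (attained at k = 1)
  C[0][1] = min over k of (A[0][0] + B[0][1] = 7 + -3 = 4, A[0][1] + B[1][1] = 5 + 5 = 10) = 4 (attained at k = 0)
  C[1][0] = min over k of (A[1][0] + B[0][0] = 1 + 10 = 11, A[1][1] + B[1][0] = 4 + 4 = 8) = 8 (attained at k = 1)
  C[1][1] = min over k of (A[1][0] + B[0][1] = 1 + -3 = -2, A[1][1] + B[1][1] = 4 + 5 = 9) = -2 (attained at k = 0)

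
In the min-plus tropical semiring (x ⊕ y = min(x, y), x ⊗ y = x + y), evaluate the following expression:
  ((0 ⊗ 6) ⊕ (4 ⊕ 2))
((0 ⊗ 6) ⊕ (4 ⊕ 2)) = 2

Expand innermost to outermost. Recall ⊕ takes the minimum of its arguments and ⊗ takes their sum. Working out the expression ((0 ⊗ 6) ⊕ (4 ⊕ 2)) gives 2.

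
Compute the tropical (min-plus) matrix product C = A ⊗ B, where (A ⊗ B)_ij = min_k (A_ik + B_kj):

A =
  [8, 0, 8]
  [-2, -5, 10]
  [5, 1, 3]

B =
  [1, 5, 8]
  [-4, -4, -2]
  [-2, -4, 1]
A ⊗ B =
  [-4, -4, -2]
  [-9, -9, -7]
  [-3, -3, -1]

Apply the min-plus product entry-by-entry:
  C[0][0] = min over k of (A[0][0] + B[0][0] = 8 + 1 = 9, A[0][1] + B[1][0] = 0 + -4 = -4, A[0][2] + B[2][0] = 8 + -2 = 6) = -4 (attained at k = 1)
  C[0][1] = min over k of (A[0][0] + B[0][1] = 8 + 5 = 13, A[0][1] + B[1][1] = 0 + -4 = -4, A[0][2] + B[2][1] = 8 + -4 = 4) = -4 (attained at k = 1)
  C[0][2] = min over k of (A[0][0] + B[0][2] = 8 + 8 = 16, A[0][1] + B[1][2] = 0 + -2 = -2, A[0][2] + B[2][2] = 8 + 1 = 9) = -2 (attained at k = 1)
  C[1][0] = min over k of (A[1][0] + B[0][0] = -2 + 1 = -1, A[1][1] + B[1][0] = -5 + -4 = -9, A[1][2] + B[2][0] = 10 + -2 = 8) = -9 (attained at k = 1)
  C[1][1] = min over k of (A[1][0] + B[0][1] = -2 + 5 = 3, A[1][1] + B[1][1] = -5 + -4 = -9, A[1][2] + B[2][1] = 10 + -4 = 6) = -9 (attained at k = 1)
  C[1][2] = min over k of (A[1][0] + B[0][2] = -2 + 8 = 6, A[1][1] + B[1][2] = -5 + -2 = -7, A[1][2] + B[2][2] = 10 + 1 = 11) = -7 (attained at k = 1)
  C[2][0] = min over k of (A[2][0] + B[0][0] = 5 + 1 = 6, A[2][1] + B[1][0] = 1 + -4 = -3, A[2][2] + B[2][0] = 3 + -2 = 1) = -3 (attained at k = 1)
  C[2][1] = min over k of (A[2][0] + B[0][1] = 5 + 5 = 10, A[2][1] + B[1][1] = 1 + -4 = -3, A[2][2] + B[2][1] = 3 + -4 = -1) = -3 (attained at k = 1)
  C[2][2] = min over k of (A[2][0] + B[0][2] = 5 + 8 = 13, A[2][1] + B[1][2] = 1 + -2 = -1, A[2][2] + B[2][2] = 3 + 1 = 4) = -1 (attained at k = 1)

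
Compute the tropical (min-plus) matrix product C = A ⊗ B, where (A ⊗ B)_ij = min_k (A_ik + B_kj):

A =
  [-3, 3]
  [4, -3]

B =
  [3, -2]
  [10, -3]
A ⊗ B =
  [0, -5]
  [7, -6]

Apply the min-plus product entry-by-entry:
  C[0][0] = min over k of (A[0][0] + B[0][0] = -3 + 3 = 0, A[0][1] + B[1][0] = 3 + 10 = 13) = 0 (attained at k = 0)
  C[0][1] = min over k of (A[0][0] + B[0][1] = -3 + -2 = -5, A[0][1] + B[1][1] = 3 + -3 = 0) = -5 (attained at k = 0)
  C[1][0] = min over k of (A[1][0] + B[0][0] = 4 + 3 = 7, A[1][1] + B[1][0] = -3 + 10 = 7) = 7 (attained at k = 0)
  C[1][1] = min over k of (A[1][0] + B[0][1] = 4 + -2 = 2, A[1][1] + B[1][1] = -3 + -3 = -6) = -6 (attained at k = 1)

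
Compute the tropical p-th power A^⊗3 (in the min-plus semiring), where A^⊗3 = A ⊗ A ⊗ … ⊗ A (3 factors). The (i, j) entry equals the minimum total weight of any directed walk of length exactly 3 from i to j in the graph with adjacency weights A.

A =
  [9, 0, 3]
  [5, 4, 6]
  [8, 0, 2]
A^⊗3 =
  [8, 5, 7]
  [10, 8, 10]
  [7, 4, 6]

Each entry (A^⊗3)_ij equals the minimum over all length-3 walks i = v_0 → v_1 → … → v_3 = j of Σ_t A[v_t][v_{t+1}]. For example, for (i, j) = (0, 2) we minimise over 9 possible intermediate vertex sequences; the minimum is 7, attained along the walk 0 → 2 → 2 → 2.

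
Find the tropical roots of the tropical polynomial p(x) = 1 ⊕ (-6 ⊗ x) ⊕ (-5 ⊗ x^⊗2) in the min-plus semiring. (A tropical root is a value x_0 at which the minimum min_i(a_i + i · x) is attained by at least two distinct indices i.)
Roots: {-1, 7}

Each tropical root is a break point of the lower envelope of the lines y = a_i + i · x (there are 3 lines, with slopes 0, 1, ..., 2). Only the lines that attain the minimum somewhere contribute to roots; other lines are dominated. Here the surviving (envelope) indices are i = 2, i = 1, i = 0.
Intersections between consecutive envelope lines give the roots: for adjacent envelope indices i < j the intersection is x = (a_i − a_j) / (j − i). Reading off the sorted break points: {-1, 7}.
Verification: at each break x_0, at least two indices attain the minimum of min_i(a_i + i · x_0).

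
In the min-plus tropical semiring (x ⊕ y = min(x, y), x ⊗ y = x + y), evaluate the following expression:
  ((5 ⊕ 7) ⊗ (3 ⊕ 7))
((5 ⊕ 7) ⊗ (3 ⊕ 7)) = 8

Expand innermost to outermost. Recall ⊕ takes the minimum of its arguments and ⊗ takes their sum. Working out the expression ((5 ⊕ 7) ⊗ (3 ⊕ 7)) gives 8.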